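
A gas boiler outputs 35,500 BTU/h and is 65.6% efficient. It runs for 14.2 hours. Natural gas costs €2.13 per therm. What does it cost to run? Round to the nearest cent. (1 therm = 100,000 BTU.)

Heat delivered = 35,500 BTU/h × 14.2 h = 504,100 BTU
Gas input = 504,100 / 0.656 = 768,445 BTU
= 768,445 / 100,000 = 7.684 therm
Cost = 7.684 × €2.13/therm = €16.37

€16.37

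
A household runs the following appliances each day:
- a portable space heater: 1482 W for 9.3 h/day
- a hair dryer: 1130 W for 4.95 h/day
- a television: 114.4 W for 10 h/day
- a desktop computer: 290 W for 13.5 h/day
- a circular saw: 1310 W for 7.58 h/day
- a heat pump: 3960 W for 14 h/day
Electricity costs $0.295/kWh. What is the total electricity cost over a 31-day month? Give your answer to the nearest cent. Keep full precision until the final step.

$821.27

portable space heater: 1482 W × 9.3 h × 31 d = 427,261 Wh = 427.3 kWh
hair dryer: 1130 W × 4.95 h × 31 d = 173,398 Wh = 173.4 kWh
television: 114.4 W × 10 h × 31 d = 35,464 Wh = 35.46 kWh
desktop computer: 290 W × 13.5 h × 31 d = 121,365 Wh = 121.4 kWh
circular saw: 1310 W × 7.58 h × 31 d = 307,824 Wh = 307.8 kWh
heat pump: 3960 W × 14 h × 31 d = 1,718,640 Wh = 1,719 kWh
Total energy = 427.3 + 173.4 + 35.46 + 121.4 + 307.8 + 1,719 = 2,784 kWh
Cost = 2,784 kWh × $0.295 = $821.27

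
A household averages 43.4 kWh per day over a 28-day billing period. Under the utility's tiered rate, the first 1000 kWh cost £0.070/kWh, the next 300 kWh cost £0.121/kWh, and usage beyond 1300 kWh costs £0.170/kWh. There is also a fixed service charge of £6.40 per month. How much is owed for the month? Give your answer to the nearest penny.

Usage = 43.4 kWh/day × 28 days = 1215.2 kWh
First 1000 kWh × £0.070 = £70.00
Next 215.2 kWh × £0.121 = £26.04
Remaining tier: 0 kWh (not reached)
Energy charge = £96.04; + service £6.40 = £102.44

£102.44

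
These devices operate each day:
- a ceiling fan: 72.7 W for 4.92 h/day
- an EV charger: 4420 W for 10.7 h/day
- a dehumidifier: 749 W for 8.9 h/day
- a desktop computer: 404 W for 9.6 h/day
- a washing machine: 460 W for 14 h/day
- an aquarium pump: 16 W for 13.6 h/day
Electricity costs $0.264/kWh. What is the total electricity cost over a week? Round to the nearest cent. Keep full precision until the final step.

ceiling fan: 72.7 W × 4.92 h × 7 d = 2,504 Wh = 2.504 kWh
EV charger: 4420 W × 10.7 h × 7 d = 331,058 Wh = 331.1 kWh
dehumidifier: 749 W × 8.9 h × 7 d = 46,663 Wh = 46.66 kWh
desktop computer: 404 W × 9.6 h × 7 d = 27,149 Wh = 27.15 kWh
washing machine: 460 W × 14 h × 7 d = 45,080 Wh = 45.08 kWh
aquarium pump: 16 W × 13.6 h × 7 d = 1,523 Wh = 1.523 kWh
Total energy = 2.504 + 331.1 + 46.66 + 27.15 + 45.08 + 1.523 = 454 kWh
Cost = 454 kWh × $0.264 = $119.85

$119.85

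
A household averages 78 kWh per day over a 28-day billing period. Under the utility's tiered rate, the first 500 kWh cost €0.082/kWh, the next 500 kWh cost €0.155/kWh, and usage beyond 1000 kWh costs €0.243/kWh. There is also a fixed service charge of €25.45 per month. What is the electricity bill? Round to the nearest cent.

€431.66

Usage = 78 kWh/day × 28 days = 2184 kWh
First 500 kWh × €0.082 = €41.00
Next 500 kWh × €0.155 = €77.50
Remaining 1184 kWh × €0.243 = €287.71
Energy charge = €406.21; + service €25.45 = €431.66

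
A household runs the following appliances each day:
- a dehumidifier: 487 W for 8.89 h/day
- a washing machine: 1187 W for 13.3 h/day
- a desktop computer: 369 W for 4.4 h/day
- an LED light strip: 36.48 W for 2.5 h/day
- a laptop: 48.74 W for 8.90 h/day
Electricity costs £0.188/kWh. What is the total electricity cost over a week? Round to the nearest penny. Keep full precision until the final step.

dehumidifier: 487 W × 8.89 h × 7 d = 30,306 Wh = 30.31 kWh
washing machine: 1187 W × 13.3 h × 7 d = 110,510 Wh = 110.5 kWh
desktop computer: 369 W × 4.4 h × 7 d = 11,365 Wh = 11.37 kWh
LED light strip: 36.48 W × 2.5 h × 7 d = 638 Wh = 0.6384 kWh
laptop: 48.74 W × 8.90 h × 7 d = 3,037 Wh = 3.037 kWh
Total energy = 30.31 + 110.5 + 11.37 + 0.6384 + 3.037 = 155.9 kWh
Cost = 155.9 kWh × £0.188 = £29.30

£29.30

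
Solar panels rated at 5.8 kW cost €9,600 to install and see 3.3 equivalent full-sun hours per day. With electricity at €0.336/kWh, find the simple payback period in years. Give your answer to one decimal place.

4.1 years

Daily generation = 5.8 kW × 3.3 h = 19.14 kWh
Annual generation = 19.14 × 365 = 6986.1 kWh
Annual savings = 6986.1 × €0.336 = €2,347.33
Payback = €9,600 / €2,347.33 = 4.09 years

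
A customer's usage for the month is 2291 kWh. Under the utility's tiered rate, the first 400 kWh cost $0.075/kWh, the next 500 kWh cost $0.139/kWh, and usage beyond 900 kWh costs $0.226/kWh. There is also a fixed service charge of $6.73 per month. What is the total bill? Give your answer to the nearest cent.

$420.60

First 400 kWh × $0.075 = $30.00
Next 500 kWh × $0.139 = $69.50
Remaining 1391 kWh × $0.226 = $314.37
Energy charge = $413.87; + service $6.73 = $420.60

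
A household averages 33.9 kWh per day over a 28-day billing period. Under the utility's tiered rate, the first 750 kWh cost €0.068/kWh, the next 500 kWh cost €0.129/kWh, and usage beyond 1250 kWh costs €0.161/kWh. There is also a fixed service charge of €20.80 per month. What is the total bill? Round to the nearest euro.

€97

Usage = 33.9 kWh/day × 28 days = 949.2 kWh
First 750 kWh × €0.068 = €51.00
Next 199.2 kWh × €0.129 = €25.70
Remaining tier: 0 kWh (not reached)
Energy charge = €76.70; + service €20.80 = €97.50 ≈ €97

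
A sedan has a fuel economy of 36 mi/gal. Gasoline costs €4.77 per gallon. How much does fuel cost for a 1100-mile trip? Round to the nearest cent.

€145.75

Fuel = 1100 mi / 36 mpg = 30.56 gal
Cost = 30.56 gal × €4.77/gal = €145.75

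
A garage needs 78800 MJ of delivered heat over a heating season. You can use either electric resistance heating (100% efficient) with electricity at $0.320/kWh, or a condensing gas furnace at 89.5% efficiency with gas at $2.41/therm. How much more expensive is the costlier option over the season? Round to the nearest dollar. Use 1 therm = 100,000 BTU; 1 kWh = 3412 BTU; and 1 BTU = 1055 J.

$4994

Heat load = 78800 MJ = 78,800,000,000 J / 1055 = 74,691,943 BTU
Gas: input = 74,691,943 / 0.895 = 83,454,685 BTU = 834.5 therm → 834.5 × $2.41 = $2,011.26
Electric: 74,691,943 BTU / 3412 = 21,890 kWh → × $0.320 = $7,005.11
Difference = |$2,011.26 − $7,005.11| = $4,993.85 ≈ $4994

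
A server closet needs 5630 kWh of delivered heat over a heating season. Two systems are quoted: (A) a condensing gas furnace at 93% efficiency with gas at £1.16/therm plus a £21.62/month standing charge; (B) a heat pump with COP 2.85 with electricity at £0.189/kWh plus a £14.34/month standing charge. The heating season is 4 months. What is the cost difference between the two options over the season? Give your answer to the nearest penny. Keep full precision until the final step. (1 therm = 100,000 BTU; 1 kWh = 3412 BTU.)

£104.63

Heat load = 5630 kWh × 3412 = 19,209,560 BTU
Gas: input = 19,209,560 / 0.93 = 20,655,441 BTU = 206.6 therm → 206.6 × £1.16 = £239.60; + 4 × £21.62 standing = £326.08
Heat pump: 19,209,560 BTU / 3412 = 5,630 kWh heat; / 2.85 = 1,975 kWh in → × £0.189 = £373.36; + 4 × £14.34 standing = £430.72
Difference = |£326.08 − £430.72| = £104.63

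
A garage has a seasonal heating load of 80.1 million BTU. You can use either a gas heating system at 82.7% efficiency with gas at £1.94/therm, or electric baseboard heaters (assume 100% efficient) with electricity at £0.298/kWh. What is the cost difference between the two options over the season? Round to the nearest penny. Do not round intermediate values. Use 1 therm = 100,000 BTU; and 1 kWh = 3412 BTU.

£5116.83

Heat load = 80.1 × 10⁶ BTU = 80,100,000 BTU
Gas: input = 80,100,000 / 0.827 = 96,856,106 BTU = 968.6 therm → 968.6 × £1.94 = £1,879.01
Electric: 80,100,000 BTU / 3412 = 23,480 kWh → × £0.298 = £6,995.84
Difference = |£1,879.01 − £6,995.84| = £5,116.83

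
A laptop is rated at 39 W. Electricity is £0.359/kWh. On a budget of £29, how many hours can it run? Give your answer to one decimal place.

Energy budget = £29 / £0.359 per kWh = 80.78 kWh = 80,780 Wh
Runtime = 80,780 Wh / 39 W = 2,071 h

2071.3 h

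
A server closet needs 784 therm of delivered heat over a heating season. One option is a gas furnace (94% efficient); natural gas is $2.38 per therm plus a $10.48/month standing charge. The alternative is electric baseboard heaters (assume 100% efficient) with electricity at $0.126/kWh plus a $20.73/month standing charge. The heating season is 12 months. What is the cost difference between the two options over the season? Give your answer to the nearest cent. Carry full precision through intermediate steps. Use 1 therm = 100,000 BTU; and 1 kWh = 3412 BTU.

$1033.17

Heat load = 784 therm × 100,000 = 78,400,000 BTU
Gas: input = 78,400,000 / 0.94 = 83,404,255 BTU = 834 therm → 834 × $2.38 = $1,985.02; + 12 × $10.48 standing = $2,110.78
Electric: 78,400,000 BTU / 3412 = 22,980 kWh → × $0.126 = $2,895.19; + 12 × $20.73 standing = $3,143.95
Difference = |$2,110.78 − $3,143.95| = $1,033.17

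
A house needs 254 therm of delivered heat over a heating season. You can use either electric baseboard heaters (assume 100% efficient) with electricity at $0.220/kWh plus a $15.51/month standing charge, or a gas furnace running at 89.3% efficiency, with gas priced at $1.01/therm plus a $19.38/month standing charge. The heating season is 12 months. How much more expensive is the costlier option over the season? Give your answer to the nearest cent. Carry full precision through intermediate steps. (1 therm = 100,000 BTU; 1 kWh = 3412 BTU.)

$1304.03

Heat load = 254 therm × 100,000 = 25,400,000 BTU
Gas: input = 25,400,000 / 0.893 = 28,443,449 BTU = 284.4 therm → 284.4 × $1.01 = $287.28; + 12 × $19.38 standing = $519.84
Electric: 25,400,000 BTU / 3412 = 7,444 kWh → × $0.220 = $1,637.75; + 12 × $15.51 standing = $1,823.87
Difference = |$519.84 − $1,823.87| = $1,304.03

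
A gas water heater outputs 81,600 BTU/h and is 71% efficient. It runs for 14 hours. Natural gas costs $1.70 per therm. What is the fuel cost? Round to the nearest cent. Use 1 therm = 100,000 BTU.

$27.35

Heat delivered = 81,600 BTU/h × 14 h = 1,142,400 BTU
Gas input = 1,142,400 / 0.71 = 1,609,014 BTU
= 1,609,014 / 100,000 = 16.09 therm
Cost = 16.09 × $1.70/therm = $27.35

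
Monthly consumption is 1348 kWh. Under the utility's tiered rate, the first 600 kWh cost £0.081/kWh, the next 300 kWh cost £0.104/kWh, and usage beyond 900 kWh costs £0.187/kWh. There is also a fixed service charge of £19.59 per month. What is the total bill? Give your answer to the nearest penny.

£183.17

First 600 kWh × £0.081 = £48.60
Next 300 kWh × £0.104 = £31.20
Remaining 448 kWh × £0.187 = £83.78
Energy charge = £163.58; + service £19.59 = £183.17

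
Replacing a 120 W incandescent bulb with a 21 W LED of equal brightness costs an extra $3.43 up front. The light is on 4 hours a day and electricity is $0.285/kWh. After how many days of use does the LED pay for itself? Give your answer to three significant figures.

Power saved = 120 − 21 = 99 W
Daily energy saved = 99 W × 4 h = 396 Wh = 0.396 kWh
Daily savings = 0.396 × $0.285 = $0.1129
Payback = $3.43 / $0.1129 per day = 30.39 days

30.4 days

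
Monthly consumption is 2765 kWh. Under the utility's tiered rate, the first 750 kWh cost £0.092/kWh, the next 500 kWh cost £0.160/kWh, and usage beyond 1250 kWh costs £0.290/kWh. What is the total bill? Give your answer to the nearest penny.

First 750 kWh × £0.092 = £69.00
Next 500 kWh × £0.160 = £80.00
Remaining 1515 kWh × £0.290 = £439.35
Total = £588.35

£588.35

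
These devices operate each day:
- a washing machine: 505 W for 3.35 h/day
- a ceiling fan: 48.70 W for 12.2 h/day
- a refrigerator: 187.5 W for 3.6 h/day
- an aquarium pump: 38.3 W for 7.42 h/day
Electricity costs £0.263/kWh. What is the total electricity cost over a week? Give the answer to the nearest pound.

washing machine: 505 W × 3.35 h × 7 d = 11,842 Wh = 11.84 kWh
ceiling fan: 48.70 W × 12.2 h × 7 d = 4,159 Wh = 4.159 kWh
refrigerator: 187.5 W × 3.6 h × 7 d = 4,725 Wh = 4.725 kWh
aquarium pump: 38.3 W × 7.42 h × 7 d = 1,989 Wh = 1.989 kWh
Total energy = 11.84 + 4.159 + 4.725 + 1.989 = 22.72 kWh
Cost = 22.72 kWh × £0.263 = £5.97 ≈ £6

£6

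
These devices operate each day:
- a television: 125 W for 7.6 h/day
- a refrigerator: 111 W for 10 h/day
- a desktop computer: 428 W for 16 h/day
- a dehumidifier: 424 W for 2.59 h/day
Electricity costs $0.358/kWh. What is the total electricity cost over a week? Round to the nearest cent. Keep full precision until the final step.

$25.08

television: 125 W × 7.6 h × 7 d = 6,650 Wh = 6.65 kWh
refrigerator: 111 W × 10 h × 7 d = 7,770 Wh = 7.77 kWh
desktop computer: 428 W × 16 h × 7 d = 47,936 Wh = 47.94 kWh
dehumidifier: 424 W × 2.59 h × 7 d = 7,687 Wh = 7.687 kWh
Total energy = 6.65 + 7.77 + 47.94 + 7.687 = 70.04 kWh
Cost = 70.04 kWh × $0.358 = $25.08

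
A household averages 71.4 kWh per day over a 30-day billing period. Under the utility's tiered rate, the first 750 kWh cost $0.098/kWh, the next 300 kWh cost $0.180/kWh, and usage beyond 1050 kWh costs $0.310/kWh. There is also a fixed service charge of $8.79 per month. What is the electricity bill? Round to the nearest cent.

Usage = 71.4 kWh/day × 30 days = 2142 kWh
First 750 kWh × $0.098 = $73.50
Next 300 kWh × $0.180 = $54.00
Remaining 1092 kWh × $0.310 = $338.52
Energy charge = $466.02; + service $8.79 = $474.81

$474.81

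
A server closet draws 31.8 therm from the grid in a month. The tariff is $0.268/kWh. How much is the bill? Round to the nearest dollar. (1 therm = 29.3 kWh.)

$250

31.8 therm × (29.3 kWh/therm) = 931.7 kWh
Cost = 931.7 kWh × $0.268/kWh = $249.71 ≈ $250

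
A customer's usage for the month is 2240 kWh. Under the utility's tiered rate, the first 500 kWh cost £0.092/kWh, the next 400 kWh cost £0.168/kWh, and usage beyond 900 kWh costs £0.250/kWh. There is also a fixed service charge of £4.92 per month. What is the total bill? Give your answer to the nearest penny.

First 500 kWh × £0.092 = £46.00
Next 400 kWh × £0.168 = £67.20
Remaining 1340 kWh × £0.250 = £335.00
Energy charge = £448.20; + service £4.92 = £453.12

£453.12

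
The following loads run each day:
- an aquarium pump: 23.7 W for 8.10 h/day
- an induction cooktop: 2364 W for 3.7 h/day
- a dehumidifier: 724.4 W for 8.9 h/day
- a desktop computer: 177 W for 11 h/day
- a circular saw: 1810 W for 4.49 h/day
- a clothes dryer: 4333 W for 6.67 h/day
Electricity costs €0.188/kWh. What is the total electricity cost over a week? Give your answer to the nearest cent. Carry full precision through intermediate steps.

€71.54

aquarium pump: 23.7 W × 8.10 h × 7 d = 1,344 Wh = 1.344 kWh
induction cooktop: 2364 W × 3.7 h × 7 d = 61,228 Wh = 61.23 kWh
dehumidifier: 724.4 W × 8.9 h × 7 d = 45,130 Wh = 45.13 kWh
desktop computer: 177 W × 11 h × 7 d = 13,629 Wh = 13.63 kWh
circular saw: 1810 W × 4.49 h × 7 d = 56,888 Wh = 56.89 kWh
clothes dryer: 4333 W × 6.67 h × 7 d = 202,308 Wh = 202.3 kWh
Total energy = 1.344 + 61.23 + 45.13 + 13.63 + 56.89 + 202.3 = 380.5 kWh
Cost = 380.5 kWh × €0.188 = €71.54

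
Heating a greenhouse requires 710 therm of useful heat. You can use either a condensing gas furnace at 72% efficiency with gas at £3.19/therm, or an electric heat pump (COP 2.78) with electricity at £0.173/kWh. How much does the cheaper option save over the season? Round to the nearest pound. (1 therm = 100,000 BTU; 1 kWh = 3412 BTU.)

Heat load = 710 therm × 100,000 = 71,000,000 BTU
Gas: input = 71,000,000 / 0.72 = 98,611,111 BTU = 986.1 therm → 986.1 × £3.19 = £3,145.69
Heat pump: 71,000,000 BTU / 3412 = 20,810 kWh heat; / 2.78 = 7,485 kWh in → × £0.173 = £1,294.94
Difference = |£3,145.69 − £1,294.94| = £1,850.75 ≈ £1851

£1851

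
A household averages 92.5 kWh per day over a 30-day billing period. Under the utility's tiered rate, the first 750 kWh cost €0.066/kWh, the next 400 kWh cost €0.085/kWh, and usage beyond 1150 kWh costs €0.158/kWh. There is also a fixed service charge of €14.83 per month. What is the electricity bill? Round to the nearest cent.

€355.08

Usage = 92.5 kWh/day × 30 days = 2775 kWh
First 750 kWh × €0.066 = €49.50
Next 400 kWh × €0.085 = €34.00
Remaining 1625 kWh × €0.158 = €256.75
Energy charge = €340.25; + service €14.83 = €355.08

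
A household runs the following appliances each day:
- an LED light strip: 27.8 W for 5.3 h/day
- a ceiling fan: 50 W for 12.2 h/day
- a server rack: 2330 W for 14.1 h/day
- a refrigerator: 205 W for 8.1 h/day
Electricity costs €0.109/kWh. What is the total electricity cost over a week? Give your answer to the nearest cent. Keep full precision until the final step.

€26.91

LED light strip: 27.8 W × 5.3 h × 7 d = 1,031 Wh = 1.031 kWh
ceiling fan: 50 W × 12.2 h × 7 d = 4,270 Wh = 4.27 kWh
server rack: 2330 W × 14.1 h × 7 d = 229,971 Wh = 230 kWh
refrigerator: 205 W × 8.1 h × 7 d = 11,624 Wh = 11.62 kWh
Total energy = 1.031 + 4.27 + 230 + 11.62 = 246.9 kWh
Cost = 246.9 kWh × €0.109 = €26.91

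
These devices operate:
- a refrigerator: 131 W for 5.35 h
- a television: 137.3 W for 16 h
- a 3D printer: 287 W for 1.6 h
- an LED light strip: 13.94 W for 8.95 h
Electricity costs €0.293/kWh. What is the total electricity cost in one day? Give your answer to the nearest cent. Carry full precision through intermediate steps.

refrigerator: 131 W × 5.35 h = 701 Wh = 0.7008 kWh
television: 137.3 W × 16 h = 2,197 Wh = 2.197 kWh
3D printer: 287 W × 1.6 h = 459 Wh = 0.4592 kWh
LED light strip: 13.94 W × 8.95 h = 125 Wh = 0.1248 kWh
Total energy = 0.7008 + 2.197 + 0.4592 + 0.1248 = 3.482 kWh
Cost = 3.482 kWh × €0.293 = €1.02

€1.02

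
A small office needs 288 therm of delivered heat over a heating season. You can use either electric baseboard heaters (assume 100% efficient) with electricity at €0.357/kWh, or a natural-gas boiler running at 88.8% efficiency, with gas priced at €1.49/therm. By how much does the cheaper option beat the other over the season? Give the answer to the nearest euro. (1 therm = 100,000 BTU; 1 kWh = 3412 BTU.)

€2530

Heat load = 288 therm × 100,000 = 28,800,000 BTU
Gas: input = 28,800,000 / 0.888 = 32,432,432 BTU = 324.3 therm → 324.3 × €1.49 = €483.24
Electric: 28,800,000 BTU / 3412 = 8,441 kWh → × €0.357 = €3,013.36
Difference = |€483.24 − €3,013.36| = €2,530.12 ≈ €2530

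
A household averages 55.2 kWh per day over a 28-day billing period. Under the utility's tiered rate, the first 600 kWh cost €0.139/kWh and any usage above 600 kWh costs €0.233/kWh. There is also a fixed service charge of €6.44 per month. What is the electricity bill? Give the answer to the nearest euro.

Usage = 55.2 kWh/day × 28 days = 1545.6 kWh
First 600 kWh × €0.139 = €83.40
Remaining 945.6 kWh × €0.233 = €220.32
Energy charge = €303.72; + service €6.44 = €310.16 ≈ €310

€310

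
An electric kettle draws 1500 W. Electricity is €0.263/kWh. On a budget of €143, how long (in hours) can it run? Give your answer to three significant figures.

362 h

Energy budget = €143 / €0.263 per kWh = 543.7 kWh = 543,726 Wh
Runtime = 543,726 Wh / 1500 W = 362.5 h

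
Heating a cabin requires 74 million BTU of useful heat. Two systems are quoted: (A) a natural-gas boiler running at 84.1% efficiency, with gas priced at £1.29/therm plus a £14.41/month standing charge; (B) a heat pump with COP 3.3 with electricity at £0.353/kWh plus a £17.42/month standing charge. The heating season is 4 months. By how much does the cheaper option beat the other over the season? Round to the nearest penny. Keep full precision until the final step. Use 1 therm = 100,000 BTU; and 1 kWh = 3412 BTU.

£1196.94

Heat load = 74 × 10⁶ BTU = 74,000,000 BTU
Gas: input = 74,000,000 / 0.841 = 87,990,488 BTU = 879.9 therm → 879.9 × £1.29 = £1,135.08; + 4 × £14.41 standing = £1,192.72
Heat pump: 74,000,000 BTU / 3412 = 21,690 kWh heat; / 3.3 = 6,572 kWh in → × £0.353 = £2,319.98; + 4 × £17.42 standing = £2,389.66
Difference = |£1,192.72 − £2,389.66| = £1,196.94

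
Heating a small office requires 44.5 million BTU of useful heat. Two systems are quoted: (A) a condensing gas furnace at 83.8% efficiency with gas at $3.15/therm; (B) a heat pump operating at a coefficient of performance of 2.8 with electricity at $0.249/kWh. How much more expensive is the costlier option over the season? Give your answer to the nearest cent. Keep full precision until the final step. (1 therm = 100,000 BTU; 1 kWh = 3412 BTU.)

Heat load = 44.5 × 10⁶ BTU = 44,500,000 BTU
Gas: input = 44,500,000 / 0.838 = 53,102,625 BTU = 531 therm → 531 × $3.15 = $1,672.73
Heat pump: 44,500,000 BTU / 3412 = 13,040 kWh heat; / 2.8 = 4,658 kWh in → × $0.249 = $1,159.82
Difference = |$1,672.73 − $1,159.82| = $512.91

$512.91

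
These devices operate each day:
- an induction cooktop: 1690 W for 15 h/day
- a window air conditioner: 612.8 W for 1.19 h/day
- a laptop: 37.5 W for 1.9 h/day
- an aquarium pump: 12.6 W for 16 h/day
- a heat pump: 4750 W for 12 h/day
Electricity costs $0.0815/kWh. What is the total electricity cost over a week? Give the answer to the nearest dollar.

$48

induction cooktop: 1690 W × 15 h × 7 d = 177,450 Wh = 177.4 kWh
window air conditioner: 612.8 W × 1.19 h × 7 d = 5,105 Wh = 5.105 kWh
laptop: 37.5 W × 1.9 h × 7 d = 499 Wh = 0.4988 kWh
aquarium pump: 12.6 W × 16 h × 7 d = 1,411 Wh = 1.411 kWh
heat pump: 4750 W × 12 h × 7 d = 399,000 Wh = 399 kWh
Total energy = 177.4 + 5.105 + 0.4988 + 1.411 + 399 = 583.5 kWh
Cost = 583.5 kWh × $0.0815 = $47.55 ≈ $48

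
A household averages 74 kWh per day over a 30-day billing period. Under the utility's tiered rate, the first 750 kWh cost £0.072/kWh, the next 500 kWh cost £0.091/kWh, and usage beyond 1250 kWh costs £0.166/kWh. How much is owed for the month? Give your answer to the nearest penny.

Usage = 74 kWh/day × 30 days = 2220 kWh
First 750 kWh × £0.072 = £54.00
Next 500 kWh × £0.091 = £45.50
Remaining 970 kWh × £0.166 = £161.02
Total = £260.52

£260.52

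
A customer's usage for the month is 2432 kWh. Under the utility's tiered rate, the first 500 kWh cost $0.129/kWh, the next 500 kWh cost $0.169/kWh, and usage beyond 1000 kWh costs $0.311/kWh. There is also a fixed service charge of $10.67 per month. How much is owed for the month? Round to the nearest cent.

First 500 kWh × $0.129 = $64.50
Next 500 kWh × $0.169 = $84.50
Remaining 1432 kWh × $0.311 = $445.35
Energy charge = $594.35; + service $10.67 = $605.02

$605.02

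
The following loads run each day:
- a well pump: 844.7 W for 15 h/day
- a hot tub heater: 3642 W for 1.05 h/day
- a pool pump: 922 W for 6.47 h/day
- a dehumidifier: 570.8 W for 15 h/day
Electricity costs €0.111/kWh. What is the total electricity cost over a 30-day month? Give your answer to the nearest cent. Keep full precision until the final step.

well pump: 844.7 W × 15 h × 30 d = 380,115 Wh = 380.1 kWh
hot tub heater: 3642 W × 1.05 h × 30 d = 114,723 Wh = 114.7 kWh
pool pump: 922 W × 6.47 h × 30 d = 178,960 Wh = 179 kWh
dehumidifier: 570.8 W × 15 h × 30 d = 256,860 Wh = 256.9 kWh
Total energy = 380.1 + 114.7 + 179 + 256.9 = 930.7 kWh
Cost = 930.7 kWh × €0.111 = €103.30

€103.30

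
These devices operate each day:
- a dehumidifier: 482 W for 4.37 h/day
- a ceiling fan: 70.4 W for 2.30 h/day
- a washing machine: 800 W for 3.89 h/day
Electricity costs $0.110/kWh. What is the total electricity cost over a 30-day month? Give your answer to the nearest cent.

$17.75

dehumidifier: 482 W × 4.37 h × 30 d = 63,190 Wh = 63.19 kWh
ceiling fan: 70.4 W × 2.30 h × 30 d = 4,858 Wh = 4.858 kWh
washing machine: 800 W × 3.89 h × 30 d = 93,360 Wh = 93.36 kWh
Total energy = 63.19 + 4.858 + 93.36 = 161.4 kWh
Cost = 161.4 kWh × $0.110 = $17.75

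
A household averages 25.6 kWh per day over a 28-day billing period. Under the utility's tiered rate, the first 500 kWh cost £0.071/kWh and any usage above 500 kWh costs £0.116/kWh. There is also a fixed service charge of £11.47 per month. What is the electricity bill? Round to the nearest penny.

Usage = 25.6 kWh/day × 28 days = 716.8 kWh
First 500 kWh × £0.071 = £35.50
Remaining 216.8 kWh × £0.116 = £25.15
Energy charge = £60.65; + service £11.47 = £72.12

£72.12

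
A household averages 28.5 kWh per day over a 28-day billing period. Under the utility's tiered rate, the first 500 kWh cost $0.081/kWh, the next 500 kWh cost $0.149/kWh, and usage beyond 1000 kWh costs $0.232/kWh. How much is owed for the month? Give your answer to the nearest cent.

$84.90

Usage = 28.5 kWh/day × 28 days = 798 kWh
First 500 kWh × $0.081 = $40.50
Next 298 kWh × $0.149 = $44.40
Remaining tier: 0 kWh (not reached)
Total = $84.90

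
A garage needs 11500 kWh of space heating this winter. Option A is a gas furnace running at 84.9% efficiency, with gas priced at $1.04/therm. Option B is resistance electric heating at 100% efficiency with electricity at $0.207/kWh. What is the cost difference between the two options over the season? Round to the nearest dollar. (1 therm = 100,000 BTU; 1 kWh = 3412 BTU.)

$1900

Heat load = 11500 kWh × 3412 = 39,238,000 BTU
Gas: input = 39,238,000 / 0.849 = 46,216,726 BTU = 462.2 therm → 462.2 × $1.04 = $480.65
Electric: 39,238,000 BTU / 3412 = 11,500 kWh → × $0.207 = $2,380.50
Difference = |$480.65 − $2,380.50| = $1,899.85 ≈ $1900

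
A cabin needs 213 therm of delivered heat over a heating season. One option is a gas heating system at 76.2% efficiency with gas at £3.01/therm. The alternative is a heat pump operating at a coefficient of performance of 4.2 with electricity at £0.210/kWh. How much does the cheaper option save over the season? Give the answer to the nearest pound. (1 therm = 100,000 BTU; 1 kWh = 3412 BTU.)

£529

Heat load = 213 therm × 100,000 = 21,300,000 BTU
Gas: input = 21,300,000 / 0.762 = 27,952,756 BTU = 279.5 therm → 279.5 × £3.01 = £841.38
Heat pump: 21,300,000 BTU / 3412 = 6,243 kWh heat; / 4.2 = 1,486 kWh in → × £0.210 = £312.13
Difference = |£841.38 − £312.13| = £529.24 ≈ £529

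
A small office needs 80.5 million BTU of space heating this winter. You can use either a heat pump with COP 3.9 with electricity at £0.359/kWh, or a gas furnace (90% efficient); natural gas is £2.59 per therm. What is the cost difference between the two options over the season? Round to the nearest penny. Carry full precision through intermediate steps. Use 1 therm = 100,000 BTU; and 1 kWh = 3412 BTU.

Heat load = 80.5 × 10⁶ BTU = 80,500,000 BTU
Gas: input = 80,500,000 / 0.90 = 89,444,444 BTU = 894.4 therm → 894.4 × £2.59 = £2,316.61
Heat pump: 80,500,000 BTU / 3412 = 23,590 kWh heat; / 3.9 = 6,050 kWh in → × £0.359 = £2,171.78
Difference = |£2,316.61 − £2,171.78| = £144.83

£144.83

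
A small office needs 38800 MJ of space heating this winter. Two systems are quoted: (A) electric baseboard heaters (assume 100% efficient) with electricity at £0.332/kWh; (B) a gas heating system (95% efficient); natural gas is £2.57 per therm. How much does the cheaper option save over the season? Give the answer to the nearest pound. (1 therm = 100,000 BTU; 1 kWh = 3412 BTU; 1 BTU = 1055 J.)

Heat load = 38800 MJ = 38,800,000,000 J / 1055 = 36,777,251 BTU
Gas: input = 36,777,251 / 0.95 = 38,712,896 BTU = 387.1 therm → 387.1 × £2.57 = £994.92
Electric: 36,777,251 BTU / 3412 = 10,780 kWh → × £0.332 = £3,578.56
Difference = |£994.92 − £3,578.56| = £2,583.64 ≈ £2584

£2584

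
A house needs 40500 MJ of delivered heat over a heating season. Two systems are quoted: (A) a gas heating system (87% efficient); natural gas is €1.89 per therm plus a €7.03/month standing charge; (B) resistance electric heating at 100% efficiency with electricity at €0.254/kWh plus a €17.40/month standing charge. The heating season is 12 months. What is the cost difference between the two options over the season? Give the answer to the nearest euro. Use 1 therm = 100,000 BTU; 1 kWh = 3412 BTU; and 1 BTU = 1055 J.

Heat load = 40500 MJ = 40,500,000,000 J / 1055 = 38,388,626 BTU
Gas: input = 38,388,626 / 0.870 = 44,124,857 BTU = 441.2 therm → 441.2 × €1.89 = €833.96; + 12 × €7.03 standing = €918.32
Electric: 38,388,626 BTU / 3412 = 11,250 kWh → × €0.254 = €2,857.77; + 12 × €17.40 standing = €3,066.57
Difference = |€918.32 − €3,066.57| = €2,148.25 ≈ €2148

€2148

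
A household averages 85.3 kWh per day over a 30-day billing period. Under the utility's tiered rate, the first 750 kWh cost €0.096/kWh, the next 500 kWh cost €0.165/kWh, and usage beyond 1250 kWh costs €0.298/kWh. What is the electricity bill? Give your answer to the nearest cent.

Usage = 85.3 kWh/day × 30 days = 2559 kWh
First 750 kWh × €0.096 = €72.00
Next 500 kWh × €0.165 = €82.50
Remaining 1309 kWh × €0.298 = €390.08
Total = €544.58

€544.58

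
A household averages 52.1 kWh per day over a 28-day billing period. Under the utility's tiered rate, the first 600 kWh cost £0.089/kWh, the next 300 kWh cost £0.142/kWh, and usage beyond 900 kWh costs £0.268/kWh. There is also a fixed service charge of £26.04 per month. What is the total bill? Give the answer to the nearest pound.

£272

Usage = 52.1 kWh/day × 28 days = 1458.8 kWh
First 600 kWh × £0.089 = £53.40
Next 300 kWh × £0.142 = £42.60
Remaining 558.8 kWh × £0.268 = £149.76
Energy charge = £245.76; + service £26.04 = £271.80 ≈ £272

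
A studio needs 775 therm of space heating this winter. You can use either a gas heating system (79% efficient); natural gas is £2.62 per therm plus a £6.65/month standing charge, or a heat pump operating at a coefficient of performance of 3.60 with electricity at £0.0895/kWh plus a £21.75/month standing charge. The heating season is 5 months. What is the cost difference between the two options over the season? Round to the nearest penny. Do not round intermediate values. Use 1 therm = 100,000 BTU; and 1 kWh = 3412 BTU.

£1930.06

Heat load = 775 therm × 100,000 = 77,500,000 BTU
Gas: input = 77,500,000 / 0.790 = 98,101,266 BTU = 981 therm → 981 × £2.62 = £2,570.25; + 5 × £6.65 standing = £2,603.50
Heat pump: 77,500,000 BTU / 3412 = 22,710 kWh heat; / 3.60 = 6,309 kWh in → × £0.0895 = £564.69; + 5 × £21.75 standing = £673.44
Difference = |£2,603.50 − £673.44| = £1,930.06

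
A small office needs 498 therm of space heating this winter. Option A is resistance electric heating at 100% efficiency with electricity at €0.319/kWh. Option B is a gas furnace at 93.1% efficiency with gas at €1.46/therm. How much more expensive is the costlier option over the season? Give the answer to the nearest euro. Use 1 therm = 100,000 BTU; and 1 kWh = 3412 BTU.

Heat load = 498 therm × 100,000 = 49,800,000 BTU
Gas: input = 49,800,000 / 0.931 = 53,490,870 BTU = 534.9 therm → 534.9 × €1.46 = €780.97
Electric: 49,800,000 BTU / 3412 = 14,600 kWh → × €0.319 = €4,655.98
Difference = |€780.97 − €4,655.98| = €3,875.01 ≈ €3875

€3875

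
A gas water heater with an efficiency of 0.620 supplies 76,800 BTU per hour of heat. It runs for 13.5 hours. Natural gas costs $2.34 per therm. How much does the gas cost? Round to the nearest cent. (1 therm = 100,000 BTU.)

$39.13

Heat delivered = 76,800 BTU/h × 13.5 h = 1,036,800 BTU
Gas input = 1,036,800 / 0.620 = 1,672,258 BTU
= 1,672,258 / 100,000 = 16.72 therm
Cost = 16.72 × $2.34/therm = $39.13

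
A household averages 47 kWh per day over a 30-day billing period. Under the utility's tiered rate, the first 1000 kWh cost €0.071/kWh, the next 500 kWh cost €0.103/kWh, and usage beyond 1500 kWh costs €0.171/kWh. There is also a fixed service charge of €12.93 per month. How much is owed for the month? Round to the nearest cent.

Usage = 47 kWh/day × 30 days = 1410 kWh
First 1000 kWh × €0.071 = €71.00
Next 410 kWh × €0.103 = €42.23
Remaining tier: 0 kWh (not reached)
Energy charge = €113.23; + service €12.93 = €126.16

€126.16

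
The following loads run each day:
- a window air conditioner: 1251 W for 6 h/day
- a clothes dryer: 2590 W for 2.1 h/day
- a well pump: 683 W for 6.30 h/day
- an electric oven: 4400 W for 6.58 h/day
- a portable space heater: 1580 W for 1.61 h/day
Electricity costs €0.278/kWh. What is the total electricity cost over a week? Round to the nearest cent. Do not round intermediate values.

window air conditioner: 1251 W × 6 h × 7 d = 52,542 Wh = 52.54 kWh
clothes dryer: 2590 W × 2.1 h × 7 d = 38,073 Wh = 38.07 kWh
well pump: 683 W × 6.30 h × 7 d = 30,120 Wh = 30.12 kWh
electric oven: 4400 W × 6.58 h × 7 d = 202,664 Wh = 202.7 kWh
portable space heater: 1580 W × 1.61 h × 7 d = 17,807 Wh = 17.81 kWh
Total energy = 52.54 + 38.07 + 30.12 + 202.7 + 17.81 = 341.2 kWh
Cost = 341.2 kWh × €0.278 = €94.86

€94.86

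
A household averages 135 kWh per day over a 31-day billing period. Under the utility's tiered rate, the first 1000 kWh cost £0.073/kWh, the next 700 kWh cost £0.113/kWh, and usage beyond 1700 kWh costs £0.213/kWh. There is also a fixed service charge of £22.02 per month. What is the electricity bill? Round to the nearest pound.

£703

Usage = 135 kWh/day × 31 days = 4185 kWh
First 1000 kWh × £0.073 = £73.00
Next 700 kWh × £0.113 = £79.10
Remaining 2485 kWh × £0.213 = £529.30
Energy charge = £681.40; + service £22.02 = £703.42 ≈ £703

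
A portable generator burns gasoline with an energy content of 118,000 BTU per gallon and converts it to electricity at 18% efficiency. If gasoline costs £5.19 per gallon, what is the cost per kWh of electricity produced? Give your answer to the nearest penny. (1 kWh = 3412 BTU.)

Electrical output per gallon = 118,000 BTU × 0.18 / 3412 BTU/kWh = 6.225 kWh
Cost per kWh = £5.19 / 6.225 kWh = £0.834

£0.83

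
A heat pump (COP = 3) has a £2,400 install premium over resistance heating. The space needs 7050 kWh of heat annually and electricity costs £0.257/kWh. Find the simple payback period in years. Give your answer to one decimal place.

2.0 years

Resistance: 7050 kWh × £0.257 = £1,811.85/yr
Heat pump: 7050 / 3 = 2350 kWh in → × £0.257 = £603.95/yr
Annual savings = £1,207.90
Payback = £2,400 / £1,207.90 = 1.99 years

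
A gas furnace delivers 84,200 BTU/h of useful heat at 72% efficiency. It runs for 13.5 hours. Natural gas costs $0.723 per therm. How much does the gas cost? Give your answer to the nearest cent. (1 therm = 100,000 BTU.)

$11.41

Heat delivered = 84,200 BTU/h × 13.5 h = 1,136,700 BTU
Gas input = 1,136,700 / 0.72 = 1,578,750 BTU
= 1,578,750 / 100,000 = 15.79 therm
Cost = 15.79 × $0.723/therm = $11.41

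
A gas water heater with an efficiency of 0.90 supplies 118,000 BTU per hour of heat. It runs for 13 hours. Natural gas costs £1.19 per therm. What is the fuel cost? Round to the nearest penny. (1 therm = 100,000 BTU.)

£20.28

Heat delivered = 118,000 BTU/h × 13 h = 1,534,000 BTU
Gas input = 1,534,000 / 0.90 = 1,704,444 BTU
= 1,704,444 / 100,000 = 17.04 therm
Cost = 17.04 × £1.19/therm = £20.28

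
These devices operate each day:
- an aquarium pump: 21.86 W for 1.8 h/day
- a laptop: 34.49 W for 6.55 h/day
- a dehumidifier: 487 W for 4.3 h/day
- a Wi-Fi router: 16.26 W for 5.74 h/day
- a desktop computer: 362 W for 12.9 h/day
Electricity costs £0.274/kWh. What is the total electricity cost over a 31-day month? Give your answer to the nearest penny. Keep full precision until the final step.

aquarium pump: 21.86 W × 1.8 h × 31 d = 1,220 Wh = 1.22 kWh
laptop: 34.49 W × 6.55 h × 31 d = 7,003 Wh = 7.003 kWh
dehumidifier: 487 W × 4.3 h × 31 d = 64,917 Wh = 64.92 kWh
Wi-Fi router: 16.26 W × 5.74 h × 31 d = 2,893 Wh = 2.893 kWh
desktop computer: 362 W × 12.9 h × 31 d = 144,764 Wh = 144.8 kWh
Total energy = 1.22 + 7.003 + 64.92 + 2.893 + 144.8 = 220.8 kWh
Cost = 220.8 kWh × £0.274 = £60.50

£60.50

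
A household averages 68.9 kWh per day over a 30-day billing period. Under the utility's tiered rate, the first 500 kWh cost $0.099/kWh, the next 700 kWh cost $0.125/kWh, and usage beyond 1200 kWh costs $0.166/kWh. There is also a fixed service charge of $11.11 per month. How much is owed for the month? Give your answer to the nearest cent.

$292.03

Usage = 68.9 kWh/day × 30 days = 2067 kWh
First 500 kWh × $0.099 = $49.50
Next 700 kWh × $0.125 = $87.50
Remaining 867 kWh × $0.166 = $143.92
Energy charge = $280.92; + service $11.11 = $292.03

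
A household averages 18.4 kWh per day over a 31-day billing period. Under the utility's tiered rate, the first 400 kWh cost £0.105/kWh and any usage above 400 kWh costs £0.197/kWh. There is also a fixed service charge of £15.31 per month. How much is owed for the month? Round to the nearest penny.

Usage = 18.4 kWh/day × 31 days = 570.4 kWh
First 400 kWh × £0.105 = £42.00
Remaining 170.4 kWh × £0.197 = £33.57
Energy charge = £75.57; + service £15.31 = £90.88

£90.88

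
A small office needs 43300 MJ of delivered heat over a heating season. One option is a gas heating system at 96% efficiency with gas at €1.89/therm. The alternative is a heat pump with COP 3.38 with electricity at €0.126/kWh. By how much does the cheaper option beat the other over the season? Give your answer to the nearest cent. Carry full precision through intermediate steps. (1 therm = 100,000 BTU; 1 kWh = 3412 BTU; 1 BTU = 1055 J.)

€359.61

Heat load = 43300 MJ = 43,300,000,000 J / 1055 = 41,042,654 BTU
Gas: input = 41,042,654 / 0.96 = 42,752,765 BTU = 427.5 therm → 427.5 × €1.89 = €808.03
Heat pump: 41,042,654 BTU / 3412 = 12,030 kWh heat; / 3.38 = 3,559 kWh in → × €0.126 = €448.42
Difference = |€808.03 − €448.42| = €359.61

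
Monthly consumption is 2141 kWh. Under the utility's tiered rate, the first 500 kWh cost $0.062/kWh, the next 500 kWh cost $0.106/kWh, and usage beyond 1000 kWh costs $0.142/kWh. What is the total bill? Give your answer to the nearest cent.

$246.02

First 500 kWh × $0.062 = $31.00
Next 500 kWh × $0.106 = $53.00
Remaining 1141 kWh × $0.142 = $162.02
Total = $246.02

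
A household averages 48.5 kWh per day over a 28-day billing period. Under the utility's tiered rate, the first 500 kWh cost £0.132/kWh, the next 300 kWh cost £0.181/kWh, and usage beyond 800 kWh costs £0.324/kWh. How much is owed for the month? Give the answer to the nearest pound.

£301

Usage = 48.5 kWh/day × 28 days = 1358 kWh
First 500 kWh × £0.132 = £66.00
Next 300 kWh × £0.181 = £54.30
Remaining 558 kWh × £0.324 = £180.79
Total = £301.09 ≈ £301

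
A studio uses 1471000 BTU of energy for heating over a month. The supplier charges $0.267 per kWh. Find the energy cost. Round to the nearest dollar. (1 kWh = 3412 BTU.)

1471000 BTU × (0.00029308 kWh/BTU) = 431.1 kWh
Cost = 431.1 kWh × $0.267/kWh = $115.11 ≈ $115

$115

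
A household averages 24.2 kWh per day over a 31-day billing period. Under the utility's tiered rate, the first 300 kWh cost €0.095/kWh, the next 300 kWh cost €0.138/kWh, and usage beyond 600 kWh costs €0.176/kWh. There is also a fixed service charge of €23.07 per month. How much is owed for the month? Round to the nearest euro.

Usage = 24.2 kWh/day × 31 days = 750.2 kWh
First 300 kWh × €0.095 = €28.50
Next 300 kWh × €0.138 = €41.40
Remaining 150.2 kWh × €0.176 = €26.44
Energy charge = €96.34; + service €23.07 = €119.41 ≈ €119

€119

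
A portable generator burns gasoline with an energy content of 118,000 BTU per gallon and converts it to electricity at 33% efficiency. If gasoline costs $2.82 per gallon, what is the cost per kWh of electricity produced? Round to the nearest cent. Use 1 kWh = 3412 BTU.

Electrical output per gallon = 118,000 BTU × 0.33 / 3412 BTU/kWh = 11.41 kWh
Cost per kWh = $2.82 / 11.41 kWh = $0.247

$0.25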